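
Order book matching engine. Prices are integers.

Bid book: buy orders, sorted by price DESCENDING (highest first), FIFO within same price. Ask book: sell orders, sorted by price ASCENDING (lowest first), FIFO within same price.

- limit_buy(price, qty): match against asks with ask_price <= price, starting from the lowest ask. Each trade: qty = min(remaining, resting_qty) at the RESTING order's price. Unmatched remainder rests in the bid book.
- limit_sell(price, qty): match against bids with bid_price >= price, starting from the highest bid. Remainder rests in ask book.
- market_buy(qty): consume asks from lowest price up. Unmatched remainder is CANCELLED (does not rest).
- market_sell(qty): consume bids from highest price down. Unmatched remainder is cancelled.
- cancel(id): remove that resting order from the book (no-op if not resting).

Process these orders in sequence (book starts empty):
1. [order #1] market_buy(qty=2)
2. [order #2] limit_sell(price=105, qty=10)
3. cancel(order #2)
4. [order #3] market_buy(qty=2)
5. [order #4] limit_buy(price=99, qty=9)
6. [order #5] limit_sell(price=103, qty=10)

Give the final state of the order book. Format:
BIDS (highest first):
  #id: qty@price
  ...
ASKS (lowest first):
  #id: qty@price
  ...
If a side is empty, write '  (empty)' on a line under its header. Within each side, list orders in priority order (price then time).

Answer: BIDS (highest first):
  #4: 9@99
ASKS (lowest first):
  #5: 10@103

Derivation:
After op 1 [order #1] market_buy(qty=2): fills=none; bids=[-] asks=[-]
After op 2 [order #2] limit_sell(price=105, qty=10): fills=none; bids=[-] asks=[#2:10@105]
After op 3 cancel(order #2): fills=none; bids=[-] asks=[-]
After op 4 [order #3] market_buy(qty=2): fills=none; bids=[-] asks=[-]
After op 5 [order #4] limit_buy(price=99, qty=9): fills=none; bids=[#4:9@99] asks=[-]
After op 6 [order #5] limit_sell(price=103, qty=10): fills=none; bids=[#4:9@99] asks=[#5:10@103]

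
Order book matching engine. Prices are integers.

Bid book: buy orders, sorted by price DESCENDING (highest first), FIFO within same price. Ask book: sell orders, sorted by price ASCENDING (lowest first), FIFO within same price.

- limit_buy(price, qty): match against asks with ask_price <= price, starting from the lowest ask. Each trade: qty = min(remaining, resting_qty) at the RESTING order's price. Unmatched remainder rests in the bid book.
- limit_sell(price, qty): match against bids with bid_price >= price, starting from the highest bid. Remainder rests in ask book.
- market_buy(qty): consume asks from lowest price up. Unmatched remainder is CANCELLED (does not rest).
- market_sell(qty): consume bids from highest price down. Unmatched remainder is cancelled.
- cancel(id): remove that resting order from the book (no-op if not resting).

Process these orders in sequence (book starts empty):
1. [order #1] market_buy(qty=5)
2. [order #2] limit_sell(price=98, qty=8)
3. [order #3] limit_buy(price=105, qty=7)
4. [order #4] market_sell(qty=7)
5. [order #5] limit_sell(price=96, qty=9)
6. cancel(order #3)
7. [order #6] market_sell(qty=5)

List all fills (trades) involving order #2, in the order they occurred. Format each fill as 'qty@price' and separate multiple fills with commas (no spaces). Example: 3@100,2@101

Answer: 7@98

Derivation:
After op 1 [order #1] market_buy(qty=5): fills=none; bids=[-] asks=[-]
After op 2 [order #2] limit_sell(price=98, qty=8): fills=none; bids=[-] asks=[#2:8@98]
After op 3 [order #3] limit_buy(price=105, qty=7): fills=#3x#2:7@98; bids=[-] asks=[#2:1@98]
After op 4 [order #4] market_sell(qty=7): fills=none; bids=[-] asks=[#2:1@98]
After op 5 [order #5] limit_sell(price=96, qty=9): fills=none; bids=[-] asks=[#5:9@96 #2:1@98]
After op 6 cancel(order #3): fills=none; bids=[-] asks=[#5:9@96 #2:1@98]
After op 7 [order #6] market_sell(qty=5): fills=none; bids=[-] asks=[#5:9@96 #2:1@98]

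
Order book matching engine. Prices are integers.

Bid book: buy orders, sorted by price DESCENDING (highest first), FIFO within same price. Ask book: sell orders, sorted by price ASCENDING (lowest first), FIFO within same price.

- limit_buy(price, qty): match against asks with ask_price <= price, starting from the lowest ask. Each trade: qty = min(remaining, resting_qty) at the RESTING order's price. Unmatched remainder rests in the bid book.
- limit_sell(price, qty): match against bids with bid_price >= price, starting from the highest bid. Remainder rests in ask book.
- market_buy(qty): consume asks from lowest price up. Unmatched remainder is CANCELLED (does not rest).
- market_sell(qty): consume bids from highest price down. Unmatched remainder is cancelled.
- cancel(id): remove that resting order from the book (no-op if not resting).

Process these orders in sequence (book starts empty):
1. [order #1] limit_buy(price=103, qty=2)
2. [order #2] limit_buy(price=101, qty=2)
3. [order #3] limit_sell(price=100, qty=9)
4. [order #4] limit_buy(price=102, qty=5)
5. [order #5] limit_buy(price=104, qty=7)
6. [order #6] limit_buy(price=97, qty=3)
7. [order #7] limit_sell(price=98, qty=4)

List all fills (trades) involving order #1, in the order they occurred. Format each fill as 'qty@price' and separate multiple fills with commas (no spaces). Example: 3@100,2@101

Answer: 2@103

Derivation:
After op 1 [order #1] limit_buy(price=103, qty=2): fills=none; bids=[#1:2@103] asks=[-]
After op 2 [order #2] limit_buy(price=101, qty=2): fills=none; bids=[#1:2@103 #2:2@101] asks=[-]
After op 3 [order #3] limit_sell(price=100, qty=9): fills=#1x#3:2@103 #2x#3:2@101; bids=[-] asks=[#3:5@100]
After op 4 [order #4] limit_buy(price=102, qty=5): fills=#4x#3:5@100; bids=[-] asks=[-]
After op 5 [order #5] limit_buy(price=104, qty=7): fills=none; bids=[#5:7@104] asks=[-]
After op 6 [order #6] limit_buy(price=97, qty=3): fills=none; bids=[#5:7@104 #6:3@97] asks=[-]
After op 7 [order #7] limit_sell(price=98, qty=4): fills=#5x#7:4@104; bids=[#5:3@104 #6:3@97] asks=[-]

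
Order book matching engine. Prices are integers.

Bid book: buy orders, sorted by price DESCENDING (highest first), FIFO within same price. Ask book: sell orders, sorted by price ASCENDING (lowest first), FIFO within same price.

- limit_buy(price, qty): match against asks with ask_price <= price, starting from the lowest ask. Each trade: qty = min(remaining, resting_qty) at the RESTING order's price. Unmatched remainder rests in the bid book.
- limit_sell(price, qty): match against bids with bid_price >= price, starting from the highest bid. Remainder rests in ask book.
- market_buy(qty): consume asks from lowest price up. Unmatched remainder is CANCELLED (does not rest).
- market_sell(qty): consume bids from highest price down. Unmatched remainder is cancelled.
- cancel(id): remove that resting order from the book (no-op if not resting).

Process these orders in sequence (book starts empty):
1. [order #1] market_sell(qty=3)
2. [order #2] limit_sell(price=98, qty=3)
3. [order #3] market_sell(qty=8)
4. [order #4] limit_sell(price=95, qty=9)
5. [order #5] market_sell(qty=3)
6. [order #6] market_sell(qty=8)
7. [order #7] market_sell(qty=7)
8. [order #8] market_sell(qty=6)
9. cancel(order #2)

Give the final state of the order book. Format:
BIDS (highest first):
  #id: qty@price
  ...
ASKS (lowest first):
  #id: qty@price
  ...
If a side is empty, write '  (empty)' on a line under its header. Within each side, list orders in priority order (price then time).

After op 1 [order #1] market_sell(qty=3): fills=none; bids=[-] asks=[-]
After op 2 [order #2] limit_sell(price=98, qty=3): fills=none; bids=[-] asks=[#2:3@98]
After op 3 [order #3] market_sell(qty=8): fills=none; bids=[-] asks=[#2:3@98]
After op 4 [order #4] limit_sell(price=95, qty=9): fills=none; bids=[-] asks=[#4:9@95 #2:3@98]
After op 5 [order #5] market_sell(qty=3): fills=none; bids=[-] asks=[#4:9@95 #2:3@98]
After op 6 [order #6] market_sell(qty=8): fills=none; bids=[-] asks=[#4:9@95 #2:3@98]
After op 7 [order #7] market_sell(qty=7): fills=none; bids=[-] asks=[#4:9@95 #2:3@98]
After op 8 [order #8] market_sell(qty=6): fills=none; bids=[-] asks=[#4:9@95 #2:3@98]
After op 9 cancel(order #2): fills=none; bids=[-] asks=[#4:9@95]

Answer: BIDS (highest first):
  (empty)
ASKS (lowest first):
  #4: 9@95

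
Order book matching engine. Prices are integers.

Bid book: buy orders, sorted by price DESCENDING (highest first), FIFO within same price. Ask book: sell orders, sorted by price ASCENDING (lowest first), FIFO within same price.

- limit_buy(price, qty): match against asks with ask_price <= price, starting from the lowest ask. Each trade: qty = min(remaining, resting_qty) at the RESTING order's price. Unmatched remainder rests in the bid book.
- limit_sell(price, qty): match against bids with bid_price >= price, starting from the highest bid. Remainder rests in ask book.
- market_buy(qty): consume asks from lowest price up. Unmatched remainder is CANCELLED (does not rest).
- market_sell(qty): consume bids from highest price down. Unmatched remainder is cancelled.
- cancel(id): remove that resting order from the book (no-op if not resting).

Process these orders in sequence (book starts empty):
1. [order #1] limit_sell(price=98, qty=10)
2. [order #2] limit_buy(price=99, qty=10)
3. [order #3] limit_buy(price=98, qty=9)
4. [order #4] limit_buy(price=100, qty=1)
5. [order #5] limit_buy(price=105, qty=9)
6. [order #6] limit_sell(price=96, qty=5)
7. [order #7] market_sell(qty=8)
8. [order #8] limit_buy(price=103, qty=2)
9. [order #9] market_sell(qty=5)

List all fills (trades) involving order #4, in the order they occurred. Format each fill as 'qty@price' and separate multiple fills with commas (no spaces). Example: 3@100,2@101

Answer: 1@100

Derivation:
After op 1 [order #1] limit_sell(price=98, qty=10): fills=none; bids=[-] asks=[#1:10@98]
After op 2 [order #2] limit_buy(price=99, qty=10): fills=#2x#1:10@98; bids=[-] asks=[-]
After op 3 [order #3] limit_buy(price=98, qty=9): fills=none; bids=[#3:9@98] asks=[-]
After op 4 [order #4] limit_buy(price=100, qty=1): fills=none; bids=[#4:1@100 #3:9@98] asks=[-]
After op 5 [order #5] limit_buy(price=105, qty=9): fills=none; bids=[#5:9@105 #4:1@100 #3:9@98] asks=[-]
After op 6 [order #6] limit_sell(price=96, qty=5): fills=#5x#6:5@105; bids=[#5:4@105 #4:1@100 #3:9@98] asks=[-]
After op 7 [order #7] market_sell(qty=8): fills=#5x#7:4@105 #4x#7:1@100 #3x#7:3@98; bids=[#3:6@98] asks=[-]
After op 8 [order #8] limit_buy(price=103, qty=2): fills=none; bids=[#8:2@103 #3:6@98] asks=[-]
After op 9 [order #9] market_sell(qty=5): fills=#8x#9:2@103 #3x#9:3@98; bids=[#3:3@98] asks=[-]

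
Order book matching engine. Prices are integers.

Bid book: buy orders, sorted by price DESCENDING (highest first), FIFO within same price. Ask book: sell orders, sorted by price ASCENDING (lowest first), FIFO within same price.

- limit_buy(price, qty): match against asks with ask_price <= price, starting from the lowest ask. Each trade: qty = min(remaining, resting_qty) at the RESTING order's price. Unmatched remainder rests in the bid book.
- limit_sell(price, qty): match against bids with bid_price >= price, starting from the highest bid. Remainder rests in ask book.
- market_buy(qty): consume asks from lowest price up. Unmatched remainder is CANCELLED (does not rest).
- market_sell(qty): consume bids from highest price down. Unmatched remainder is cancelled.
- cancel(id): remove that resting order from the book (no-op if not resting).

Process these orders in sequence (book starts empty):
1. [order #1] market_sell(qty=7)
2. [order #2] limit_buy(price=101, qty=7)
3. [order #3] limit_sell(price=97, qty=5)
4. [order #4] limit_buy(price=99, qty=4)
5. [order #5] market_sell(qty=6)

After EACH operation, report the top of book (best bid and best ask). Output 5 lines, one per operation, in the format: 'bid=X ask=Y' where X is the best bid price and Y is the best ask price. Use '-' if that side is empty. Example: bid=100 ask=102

After op 1 [order #1] market_sell(qty=7): fills=none; bids=[-] asks=[-]
After op 2 [order #2] limit_buy(price=101, qty=7): fills=none; bids=[#2:7@101] asks=[-]
After op 3 [order #3] limit_sell(price=97, qty=5): fills=#2x#3:5@101; bids=[#2:2@101] asks=[-]
After op 4 [order #4] limit_buy(price=99, qty=4): fills=none; bids=[#2:2@101 #4:4@99] asks=[-]
After op 5 [order #5] market_sell(qty=6): fills=#2x#5:2@101 #4x#5:4@99; bids=[-] asks=[-]

Answer: bid=- ask=-
bid=101 ask=-
bid=101 ask=-
bid=101 ask=-
bid=- ask=-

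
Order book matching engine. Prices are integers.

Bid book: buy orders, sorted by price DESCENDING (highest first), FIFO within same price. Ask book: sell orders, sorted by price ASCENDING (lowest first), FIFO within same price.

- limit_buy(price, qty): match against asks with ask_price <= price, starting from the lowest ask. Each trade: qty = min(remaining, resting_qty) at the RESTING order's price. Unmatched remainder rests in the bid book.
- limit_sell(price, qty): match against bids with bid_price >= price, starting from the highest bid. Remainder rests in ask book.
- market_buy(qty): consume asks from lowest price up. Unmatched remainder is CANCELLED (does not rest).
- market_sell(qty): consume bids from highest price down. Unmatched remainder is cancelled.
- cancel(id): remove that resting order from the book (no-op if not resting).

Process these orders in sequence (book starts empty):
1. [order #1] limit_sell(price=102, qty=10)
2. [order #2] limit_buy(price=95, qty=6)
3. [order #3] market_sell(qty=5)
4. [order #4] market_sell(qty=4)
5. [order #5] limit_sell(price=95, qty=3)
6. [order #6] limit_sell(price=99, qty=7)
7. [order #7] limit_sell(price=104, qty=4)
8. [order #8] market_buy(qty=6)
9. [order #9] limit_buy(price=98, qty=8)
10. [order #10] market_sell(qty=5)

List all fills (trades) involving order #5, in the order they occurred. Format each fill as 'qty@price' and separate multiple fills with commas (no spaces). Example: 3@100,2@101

After op 1 [order #1] limit_sell(price=102, qty=10): fills=none; bids=[-] asks=[#1:10@102]
After op 2 [order #2] limit_buy(price=95, qty=6): fills=none; bids=[#2:6@95] asks=[#1:10@102]
After op 3 [order #3] market_sell(qty=5): fills=#2x#3:5@95; bids=[#2:1@95] asks=[#1:10@102]
After op 4 [order #4] market_sell(qty=4): fills=#2x#4:1@95; bids=[-] asks=[#1:10@102]
After op 5 [order #5] limit_sell(price=95, qty=3): fills=none; bids=[-] asks=[#5:3@95 #1:10@102]
After op 6 [order #6] limit_sell(price=99, qty=7): fills=none; bids=[-] asks=[#5:3@95 #6:7@99 #1:10@102]
After op 7 [order #7] limit_sell(price=104, qty=4): fills=none; bids=[-] asks=[#5:3@95 #6:7@99 #1:10@102 #7:4@104]
After op 8 [order #8] market_buy(qty=6): fills=#8x#5:3@95 #8x#6:3@99; bids=[-] asks=[#6:4@99 #1:10@102 #7:4@104]
After op 9 [order #9] limit_buy(price=98, qty=8): fills=none; bids=[#9:8@98] asks=[#6:4@99 #1:10@102 #7:4@104]
After op 10 [order #10] market_sell(qty=5): fills=#9x#10:5@98; bids=[#9:3@98] asks=[#6:4@99 #1:10@102 #7:4@104]

Answer: 3@95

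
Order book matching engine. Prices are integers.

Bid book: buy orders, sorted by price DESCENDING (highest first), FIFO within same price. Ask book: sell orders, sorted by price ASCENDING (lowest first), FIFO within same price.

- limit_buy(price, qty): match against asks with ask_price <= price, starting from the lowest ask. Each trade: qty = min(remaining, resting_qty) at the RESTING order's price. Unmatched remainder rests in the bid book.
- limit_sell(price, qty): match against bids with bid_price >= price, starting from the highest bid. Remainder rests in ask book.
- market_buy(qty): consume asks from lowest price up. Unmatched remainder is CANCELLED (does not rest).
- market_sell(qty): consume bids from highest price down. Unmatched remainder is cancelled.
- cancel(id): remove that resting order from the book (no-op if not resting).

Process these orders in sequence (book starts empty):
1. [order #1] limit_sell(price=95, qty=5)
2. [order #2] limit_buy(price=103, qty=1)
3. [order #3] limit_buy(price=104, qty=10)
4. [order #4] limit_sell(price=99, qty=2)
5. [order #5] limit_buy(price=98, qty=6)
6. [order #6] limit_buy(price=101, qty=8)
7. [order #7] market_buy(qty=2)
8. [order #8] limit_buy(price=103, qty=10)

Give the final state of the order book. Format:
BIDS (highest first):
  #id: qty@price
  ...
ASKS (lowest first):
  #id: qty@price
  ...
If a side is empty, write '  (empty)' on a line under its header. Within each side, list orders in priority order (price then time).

After op 1 [order #1] limit_sell(price=95, qty=5): fills=none; bids=[-] asks=[#1:5@95]
After op 2 [order #2] limit_buy(price=103, qty=1): fills=#2x#1:1@95; bids=[-] asks=[#1:4@95]
After op 3 [order #3] limit_buy(price=104, qty=10): fills=#3x#1:4@95; bids=[#3:6@104] asks=[-]
After op 4 [order #4] limit_sell(price=99, qty=2): fills=#3x#4:2@104; bids=[#3:4@104] asks=[-]
After op 5 [order #5] limit_buy(price=98, qty=6): fills=none; bids=[#3:4@104 #5:6@98] asks=[-]
After op 6 [order #6] limit_buy(price=101, qty=8): fills=none; bids=[#3:4@104 #6:8@101 #5:6@98] asks=[-]
After op 7 [order #7] market_buy(qty=2): fills=none; bids=[#3:4@104 #6:8@101 #5:6@98] asks=[-]
After op 8 [order #8] limit_buy(price=103, qty=10): fills=none; bids=[#3:4@104 #8:10@103 #6:8@101 #5:6@98] asks=[-]

Answer: BIDS (highest first):
  #3: 4@104
  #8: 10@103
  #6: 8@101
  #5: 6@98
ASKS (lowest first):
  (empty)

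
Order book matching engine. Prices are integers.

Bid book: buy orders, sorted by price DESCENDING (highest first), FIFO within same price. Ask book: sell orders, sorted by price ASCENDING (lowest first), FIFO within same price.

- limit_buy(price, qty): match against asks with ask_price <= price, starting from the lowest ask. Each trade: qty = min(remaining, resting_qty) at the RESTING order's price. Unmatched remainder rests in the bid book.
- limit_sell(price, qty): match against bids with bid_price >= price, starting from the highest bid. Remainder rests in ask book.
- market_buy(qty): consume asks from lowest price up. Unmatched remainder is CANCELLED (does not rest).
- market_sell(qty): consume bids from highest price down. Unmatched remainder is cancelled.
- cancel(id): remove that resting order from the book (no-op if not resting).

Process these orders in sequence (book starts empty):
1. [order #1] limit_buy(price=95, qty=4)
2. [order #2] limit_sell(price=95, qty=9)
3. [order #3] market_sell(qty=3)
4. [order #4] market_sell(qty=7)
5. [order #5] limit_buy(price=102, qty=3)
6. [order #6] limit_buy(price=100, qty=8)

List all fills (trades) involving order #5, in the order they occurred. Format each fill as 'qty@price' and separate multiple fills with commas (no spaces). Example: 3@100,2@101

After op 1 [order #1] limit_buy(price=95, qty=4): fills=none; bids=[#1:4@95] asks=[-]
After op 2 [order #2] limit_sell(price=95, qty=9): fills=#1x#2:4@95; bids=[-] asks=[#2:5@95]
After op 3 [order #3] market_sell(qty=3): fills=none; bids=[-] asks=[#2:5@95]
After op 4 [order #4] market_sell(qty=7): fills=none; bids=[-] asks=[#2:5@95]
After op 5 [order #5] limit_buy(price=102, qty=3): fills=#5x#2:3@95; bids=[-] asks=[#2:2@95]
After op 6 [order #6] limit_buy(price=100, qty=8): fills=#6x#2:2@95; bids=[#6:6@100] asks=[-]

Answer: 3@95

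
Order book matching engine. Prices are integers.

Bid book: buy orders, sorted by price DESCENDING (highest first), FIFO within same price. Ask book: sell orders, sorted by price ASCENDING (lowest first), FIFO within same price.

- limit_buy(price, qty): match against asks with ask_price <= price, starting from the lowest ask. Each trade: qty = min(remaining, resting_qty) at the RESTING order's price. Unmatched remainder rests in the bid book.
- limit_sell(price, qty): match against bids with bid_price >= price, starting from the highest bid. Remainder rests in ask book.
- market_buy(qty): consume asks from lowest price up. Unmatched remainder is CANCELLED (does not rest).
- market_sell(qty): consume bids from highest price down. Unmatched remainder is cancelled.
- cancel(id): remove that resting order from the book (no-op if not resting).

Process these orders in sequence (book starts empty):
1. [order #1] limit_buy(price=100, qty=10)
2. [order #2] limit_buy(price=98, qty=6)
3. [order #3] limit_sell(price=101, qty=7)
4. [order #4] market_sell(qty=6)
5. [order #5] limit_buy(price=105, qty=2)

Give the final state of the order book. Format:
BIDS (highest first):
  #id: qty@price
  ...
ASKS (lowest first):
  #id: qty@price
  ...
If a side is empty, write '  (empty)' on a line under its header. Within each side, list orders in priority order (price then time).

After op 1 [order #1] limit_buy(price=100, qty=10): fills=none; bids=[#1:10@100] asks=[-]
After op 2 [order #2] limit_buy(price=98, qty=6): fills=none; bids=[#1:10@100 #2:6@98] asks=[-]
After op 3 [order #3] limit_sell(price=101, qty=7): fills=none; bids=[#1:10@100 #2:6@98] asks=[#3:7@101]
After op 4 [order #4] market_sell(qty=6): fills=#1x#4:6@100; bids=[#1:4@100 #2:6@98] asks=[#3:7@101]
After op 5 [order #5] limit_buy(price=105, qty=2): fills=#5x#3:2@101; bids=[#1:4@100 #2:6@98] asks=[#3:5@101]

Answer: BIDS (highest first):
  #1: 4@100
  #2: 6@98
ASKS (lowest first):
  #3: 5@101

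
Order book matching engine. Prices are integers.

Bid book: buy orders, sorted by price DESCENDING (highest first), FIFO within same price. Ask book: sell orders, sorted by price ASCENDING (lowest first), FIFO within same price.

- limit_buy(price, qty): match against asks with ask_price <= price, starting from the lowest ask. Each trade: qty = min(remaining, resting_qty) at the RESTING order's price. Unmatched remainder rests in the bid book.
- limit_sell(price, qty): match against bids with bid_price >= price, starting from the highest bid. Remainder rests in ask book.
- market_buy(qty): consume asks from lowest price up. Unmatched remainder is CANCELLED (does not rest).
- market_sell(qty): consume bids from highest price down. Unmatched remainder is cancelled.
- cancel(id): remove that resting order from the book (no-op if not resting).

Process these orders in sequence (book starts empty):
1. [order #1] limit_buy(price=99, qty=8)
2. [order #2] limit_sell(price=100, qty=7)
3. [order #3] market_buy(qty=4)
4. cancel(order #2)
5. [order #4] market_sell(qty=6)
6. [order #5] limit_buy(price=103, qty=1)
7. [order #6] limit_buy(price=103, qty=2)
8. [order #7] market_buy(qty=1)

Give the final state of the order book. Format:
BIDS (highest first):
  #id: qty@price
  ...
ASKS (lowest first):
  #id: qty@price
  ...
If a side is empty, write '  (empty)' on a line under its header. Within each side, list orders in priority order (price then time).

Answer: BIDS (highest first):
  #5: 1@103
  #6: 2@103
  #1: 2@99
ASKS (lowest first):
  (empty)

Derivation:
After op 1 [order #1] limit_buy(price=99, qty=8): fills=none; bids=[#1:8@99] asks=[-]
After op 2 [order #2] limit_sell(price=100, qty=7): fills=none; bids=[#1:8@99] asks=[#2:7@100]
After op 3 [order #3] market_buy(qty=4): fills=#3x#2:4@100; bids=[#1:8@99] asks=[#2:3@100]
After op 4 cancel(order #2): fills=none; bids=[#1:8@99] asks=[-]
After op 5 [order #4] market_sell(qty=6): fills=#1x#4:6@99; bids=[#1:2@99] asks=[-]
After op 6 [order #5] limit_buy(price=103, qty=1): fills=none; bids=[#5:1@103 #1:2@99] asks=[-]
After op 7 [order #6] limit_buy(price=103, qty=2): fills=none; bids=[#5:1@103 #6:2@103 #1:2@99] asks=[-]
After op 8 [order #7] market_buy(qty=1): fills=none; bids=[#5:1@103 #6:2@103 #1:2@99] asks=[-]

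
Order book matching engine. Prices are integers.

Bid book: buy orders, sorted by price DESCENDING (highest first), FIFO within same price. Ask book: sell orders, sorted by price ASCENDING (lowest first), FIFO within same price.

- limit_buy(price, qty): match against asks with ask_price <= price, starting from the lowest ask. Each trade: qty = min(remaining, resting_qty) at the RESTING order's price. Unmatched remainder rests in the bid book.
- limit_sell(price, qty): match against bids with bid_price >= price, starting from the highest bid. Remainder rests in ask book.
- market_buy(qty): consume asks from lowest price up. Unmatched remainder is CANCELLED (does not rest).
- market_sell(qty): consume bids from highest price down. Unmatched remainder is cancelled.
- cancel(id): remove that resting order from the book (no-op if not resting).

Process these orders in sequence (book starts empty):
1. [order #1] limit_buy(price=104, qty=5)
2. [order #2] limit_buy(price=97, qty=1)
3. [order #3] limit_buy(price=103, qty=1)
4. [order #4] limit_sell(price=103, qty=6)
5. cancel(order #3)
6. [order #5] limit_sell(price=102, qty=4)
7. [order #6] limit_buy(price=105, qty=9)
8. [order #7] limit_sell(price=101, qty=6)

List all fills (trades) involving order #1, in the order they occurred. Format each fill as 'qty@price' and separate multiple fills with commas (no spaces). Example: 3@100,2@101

Answer: 5@104

Derivation:
After op 1 [order #1] limit_buy(price=104, qty=5): fills=none; bids=[#1:5@104] asks=[-]
After op 2 [order #2] limit_buy(price=97, qty=1): fills=none; bids=[#1:5@104 #2:1@97] asks=[-]
After op 3 [order #3] limit_buy(price=103, qty=1): fills=none; bids=[#1:5@104 #3:1@103 #2:1@97] asks=[-]
After op 4 [order #4] limit_sell(price=103, qty=6): fills=#1x#4:5@104 #3x#4:1@103; bids=[#2:1@97] asks=[-]
After op 5 cancel(order #3): fills=none; bids=[#2:1@97] asks=[-]
After op 6 [order #5] limit_sell(price=102, qty=4): fills=none; bids=[#2:1@97] asks=[#5:4@102]
After op 7 [order #6] limit_buy(price=105, qty=9): fills=#6x#5:4@102; bids=[#6:5@105 #2:1@97] asks=[-]
After op 8 [order #7] limit_sell(price=101, qty=6): fills=#6x#7:5@105; bids=[#2:1@97] asks=[#7:1@101]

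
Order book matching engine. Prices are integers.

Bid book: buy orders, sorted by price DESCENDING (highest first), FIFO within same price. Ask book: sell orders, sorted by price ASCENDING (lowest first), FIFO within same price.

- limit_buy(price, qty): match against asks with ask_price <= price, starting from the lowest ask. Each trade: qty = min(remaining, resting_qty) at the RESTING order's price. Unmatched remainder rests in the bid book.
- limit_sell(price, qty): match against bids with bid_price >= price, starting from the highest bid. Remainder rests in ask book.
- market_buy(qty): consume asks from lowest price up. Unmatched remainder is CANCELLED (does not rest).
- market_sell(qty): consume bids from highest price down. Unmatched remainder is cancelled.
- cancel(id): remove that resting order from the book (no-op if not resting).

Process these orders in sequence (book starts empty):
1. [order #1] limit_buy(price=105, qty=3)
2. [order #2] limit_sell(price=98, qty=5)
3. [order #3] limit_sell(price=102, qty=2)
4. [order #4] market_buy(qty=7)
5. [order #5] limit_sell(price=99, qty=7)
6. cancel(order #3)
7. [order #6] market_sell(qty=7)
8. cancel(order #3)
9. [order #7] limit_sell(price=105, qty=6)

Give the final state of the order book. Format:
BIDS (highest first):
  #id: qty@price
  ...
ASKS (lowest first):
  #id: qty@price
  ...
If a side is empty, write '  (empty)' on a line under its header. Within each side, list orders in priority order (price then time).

After op 1 [order #1] limit_buy(price=105, qty=3): fills=none; bids=[#1:3@105] asks=[-]
After op 2 [order #2] limit_sell(price=98, qty=5): fills=#1x#2:3@105; bids=[-] asks=[#2:2@98]
After op 3 [order #3] limit_sell(price=102, qty=2): fills=none; bids=[-] asks=[#2:2@98 #3:2@102]
After op 4 [order #4] market_buy(qty=7): fills=#4x#2:2@98 #4x#3:2@102; bids=[-] asks=[-]
After op 5 [order #5] limit_sell(price=99, qty=7): fills=none; bids=[-] asks=[#5:7@99]
After op 6 cancel(order #3): fills=none; bids=[-] asks=[#5:7@99]
After op 7 [order #6] market_sell(qty=7): fills=none; bids=[-] asks=[#5:7@99]
After op 8 cancel(order #3): fills=none; bids=[-] asks=[#5:7@99]
After op 9 [order #7] limit_sell(price=105, qty=6): fills=none; bids=[-] asks=[#5:7@99 #7:6@105]

Answer: BIDS (highest first):
  (empty)
ASKS (lowest first):
  #5: 7@99
  #7: 6@105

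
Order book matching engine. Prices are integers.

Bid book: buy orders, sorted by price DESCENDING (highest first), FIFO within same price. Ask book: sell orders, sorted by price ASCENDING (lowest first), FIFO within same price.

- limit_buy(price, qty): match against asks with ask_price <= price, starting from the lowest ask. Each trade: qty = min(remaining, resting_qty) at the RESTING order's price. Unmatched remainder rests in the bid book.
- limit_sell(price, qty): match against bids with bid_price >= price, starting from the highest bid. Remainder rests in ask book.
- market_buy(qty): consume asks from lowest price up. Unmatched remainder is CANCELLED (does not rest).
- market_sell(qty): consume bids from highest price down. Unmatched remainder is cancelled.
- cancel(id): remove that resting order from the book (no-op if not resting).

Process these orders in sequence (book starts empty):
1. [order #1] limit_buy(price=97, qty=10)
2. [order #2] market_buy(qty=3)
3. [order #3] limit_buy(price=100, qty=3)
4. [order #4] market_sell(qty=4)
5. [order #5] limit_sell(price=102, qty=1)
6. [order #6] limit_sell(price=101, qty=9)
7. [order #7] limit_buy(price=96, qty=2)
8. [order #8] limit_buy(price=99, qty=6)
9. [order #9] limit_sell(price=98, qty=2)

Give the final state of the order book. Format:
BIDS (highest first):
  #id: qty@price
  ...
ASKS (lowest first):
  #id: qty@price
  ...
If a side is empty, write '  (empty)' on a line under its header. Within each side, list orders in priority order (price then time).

After op 1 [order #1] limit_buy(price=97, qty=10): fills=none; bids=[#1:10@97] asks=[-]
After op 2 [order #2] market_buy(qty=3): fills=none; bids=[#1:10@97] asks=[-]
After op 3 [order #3] limit_buy(price=100, qty=3): fills=none; bids=[#3:3@100 #1:10@97] asks=[-]
After op 4 [order #4] market_sell(qty=4): fills=#3x#4:3@100 #1x#4:1@97; bids=[#1:9@97] asks=[-]
After op 5 [order #5] limit_sell(price=102, qty=1): fills=none; bids=[#1:9@97] asks=[#5:1@102]
After op 6 [order #6] limit_sell(price=101, qty=9): fills=none; bids=[#1:9@97] asks=[#6:9@101 #5:1@102]
After op 7 [order #7] limit_buy(price=96, qty=2): fills=none; bids=[#1:9@97 #7:2@96] asks=[#6:9@101 #5:1@102]
After op 8 [order #8] limit_buy(price=99, qty=6): fills=none; bids=[#8:6@99 #1:9@97 #7:2@96] asks=[#6:9@101 #5:1@102]
After op 9 [order #9] limit_sell(price=98, qty=2): fills=#8x#9:2@99; bids=[#8:4@99 #1:9@97 #7:2@96] asks=[#6:9@101 #5:1@102]

Answer: BIDS (highest first):
  #8: 4@99
  #1: 9@97
  #7: 2@96
ASKS (lowest first):
  #6: 9@101
  #5: 1@102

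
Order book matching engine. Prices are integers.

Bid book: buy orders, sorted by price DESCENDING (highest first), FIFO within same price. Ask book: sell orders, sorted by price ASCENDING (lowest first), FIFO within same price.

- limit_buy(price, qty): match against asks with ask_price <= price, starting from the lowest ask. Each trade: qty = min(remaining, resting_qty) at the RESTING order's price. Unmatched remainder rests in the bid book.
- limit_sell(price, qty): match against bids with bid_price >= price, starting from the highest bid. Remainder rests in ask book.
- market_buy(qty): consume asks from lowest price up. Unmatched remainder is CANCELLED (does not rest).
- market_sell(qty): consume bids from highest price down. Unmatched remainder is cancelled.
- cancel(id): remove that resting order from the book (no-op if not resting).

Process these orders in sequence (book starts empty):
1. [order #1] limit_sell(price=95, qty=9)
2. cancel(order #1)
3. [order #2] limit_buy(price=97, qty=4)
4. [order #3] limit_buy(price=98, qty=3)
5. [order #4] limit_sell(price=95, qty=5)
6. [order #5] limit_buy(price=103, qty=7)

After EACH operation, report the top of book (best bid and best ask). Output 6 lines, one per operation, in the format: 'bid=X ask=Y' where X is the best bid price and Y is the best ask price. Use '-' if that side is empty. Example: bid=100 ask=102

After op 1 [order #1] limit_sell(price=95, qty=9): fills=none; bids=[-] asks=[#1:9@95]
After op 2 cancel(order #1): fills=none; bids=[-] asks=[-]
After op 3 [order #2] limit_buy(price=97, qty=4): fills=none; bids=[#2:4@97] asks=[-]
After op 4 [order #3] limit_buy(price=98, qty=3): fills=none; bids=[#3:3@98 #2:4@97] asks=[-]
After op 5 [order #4] limit_sell(price=95, qty=5): fills=#3x#4:3@98 #2x#4:2@97; bids=[#2:2@97] asks=[-]
After op 6 [order #5] limit_buy(price=103, qty=7): fills=none; bids=[#5:7@103 #2:2@97] asks=[-]

Answer: bid=- ask=95
bid=- ask=-
bid=97 ask=-
bid=98 ask=-
bid=97 ask=-
bid=103 ask=-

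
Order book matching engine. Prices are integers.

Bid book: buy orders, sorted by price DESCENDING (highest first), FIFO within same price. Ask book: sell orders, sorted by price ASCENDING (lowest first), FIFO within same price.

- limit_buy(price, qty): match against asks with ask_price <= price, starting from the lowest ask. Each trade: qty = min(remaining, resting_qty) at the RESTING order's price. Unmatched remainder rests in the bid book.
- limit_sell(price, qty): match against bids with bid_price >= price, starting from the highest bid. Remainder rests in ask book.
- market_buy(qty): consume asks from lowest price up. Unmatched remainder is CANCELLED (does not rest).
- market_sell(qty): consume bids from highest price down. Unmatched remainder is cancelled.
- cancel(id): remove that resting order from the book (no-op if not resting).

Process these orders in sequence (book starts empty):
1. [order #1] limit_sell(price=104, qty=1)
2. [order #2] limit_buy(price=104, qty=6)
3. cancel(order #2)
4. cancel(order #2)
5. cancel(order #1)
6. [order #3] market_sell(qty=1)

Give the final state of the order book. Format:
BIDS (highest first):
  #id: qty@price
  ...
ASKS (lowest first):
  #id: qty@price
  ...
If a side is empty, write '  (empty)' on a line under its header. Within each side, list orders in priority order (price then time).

After op 1 [order #1] limit_sell(price=104, qty=1): fills=none; bids=[-] asks=[#1:1@104]
After op 2 [order #2] limit_buy(price=104, qty=6): fills=#2x#1:1@104; bids=[#2:5@104] asks=[-]
After op 3 cancel(order #2): fills=none; bids=[-] asks=[-]
After op 4 cancel(order #2): fills=none; bids=[-] asks=[-]
After op 5 cancel(order #1): fills=none; bids=[-] asks=[-]
After op 6 [order #3] market_sell(qty=1): fills=none; bids=[-] asks=[-]

Answer: BIDS (highest first):
  (empty)
ASKS (lowest first):
  (empty)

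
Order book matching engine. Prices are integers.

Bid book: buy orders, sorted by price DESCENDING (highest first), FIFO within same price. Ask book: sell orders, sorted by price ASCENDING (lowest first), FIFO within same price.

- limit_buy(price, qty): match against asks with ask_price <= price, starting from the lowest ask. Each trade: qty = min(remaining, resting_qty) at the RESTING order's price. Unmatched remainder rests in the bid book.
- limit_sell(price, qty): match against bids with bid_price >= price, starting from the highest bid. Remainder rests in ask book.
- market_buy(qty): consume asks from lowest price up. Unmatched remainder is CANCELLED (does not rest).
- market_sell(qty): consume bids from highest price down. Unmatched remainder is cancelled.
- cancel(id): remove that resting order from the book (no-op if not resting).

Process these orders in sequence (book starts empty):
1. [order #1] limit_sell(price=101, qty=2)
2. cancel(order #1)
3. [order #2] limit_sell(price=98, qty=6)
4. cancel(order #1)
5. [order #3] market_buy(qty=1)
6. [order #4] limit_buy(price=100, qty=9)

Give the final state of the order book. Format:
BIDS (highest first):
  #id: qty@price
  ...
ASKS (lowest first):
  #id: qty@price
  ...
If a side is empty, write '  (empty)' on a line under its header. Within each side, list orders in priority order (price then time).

Answer: BIDS (highest first):
  #4: 4@100
ASKS (lowest first):
  (empty)

Derivation:
After op 1 [order #1] limit_sell(price=101, qty=2): fills=none; bids=[-] asks=[#1:2@101]
After op 2 cancel(order #1): fills=none; bids=[-] asks=[-]
After op 3 [order #2] limit_sell(price=98, qty=6): fills=none; bids=[-] asks=[#2:6@98]
After op 4 cancel(order #1): fills=none; bids=[-] asks=[#2:6@98]
After op 5 [order #3] market_buy(qty=1): fills=#3x#2:1@98; bids=[-] asks=[#2:5@98]
After op 6 [order #4] limit_buy(price=100, qty=9): fills=#4x#2:5@98; bids=[#4:4@100] asks=[-]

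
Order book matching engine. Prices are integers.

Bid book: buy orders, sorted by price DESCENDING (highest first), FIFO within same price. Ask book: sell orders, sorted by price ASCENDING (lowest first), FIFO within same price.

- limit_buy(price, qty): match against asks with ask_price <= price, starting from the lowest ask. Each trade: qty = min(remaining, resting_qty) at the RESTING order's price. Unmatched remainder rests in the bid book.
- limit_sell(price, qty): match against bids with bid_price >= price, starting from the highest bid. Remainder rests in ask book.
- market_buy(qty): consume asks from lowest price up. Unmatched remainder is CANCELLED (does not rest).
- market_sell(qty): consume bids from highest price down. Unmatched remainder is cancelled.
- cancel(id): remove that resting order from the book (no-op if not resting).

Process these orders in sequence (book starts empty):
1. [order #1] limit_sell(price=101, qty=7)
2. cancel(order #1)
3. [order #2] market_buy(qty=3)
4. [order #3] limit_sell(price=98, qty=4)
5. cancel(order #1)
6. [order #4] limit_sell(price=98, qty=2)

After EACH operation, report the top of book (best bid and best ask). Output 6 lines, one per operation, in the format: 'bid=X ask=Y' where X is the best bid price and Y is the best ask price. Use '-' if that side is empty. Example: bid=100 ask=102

After op 1 [order #1] limit_sell(price=101, qty=7): fills=none; bids=[-] asks=[#1:7@101]
After op 2 cancel(order #1): fills=none; bids=[-] asks=[-]
After op 3 [order #2] market_buy(qty=3): fills=none; bids=[-] asks=[-]
After op 4 [order #3] limit_sell(price=98, qty=4): fills=none; bids=[-] asks=[#3:4@98]
After op 5 cancel(order #1): fills=none; bids=[-] asks=[#3:4@98]
After op 6 [order #4] limit_sell(price=98, qty=2): fills=none; bids=[-] asks=[#3:4@98 #4:2@98]

Answer: bid=- ask=101
bid=- ask=-
bid=- ask=-
bid=- ask=98
bid=- ask=98
bid=- ask=98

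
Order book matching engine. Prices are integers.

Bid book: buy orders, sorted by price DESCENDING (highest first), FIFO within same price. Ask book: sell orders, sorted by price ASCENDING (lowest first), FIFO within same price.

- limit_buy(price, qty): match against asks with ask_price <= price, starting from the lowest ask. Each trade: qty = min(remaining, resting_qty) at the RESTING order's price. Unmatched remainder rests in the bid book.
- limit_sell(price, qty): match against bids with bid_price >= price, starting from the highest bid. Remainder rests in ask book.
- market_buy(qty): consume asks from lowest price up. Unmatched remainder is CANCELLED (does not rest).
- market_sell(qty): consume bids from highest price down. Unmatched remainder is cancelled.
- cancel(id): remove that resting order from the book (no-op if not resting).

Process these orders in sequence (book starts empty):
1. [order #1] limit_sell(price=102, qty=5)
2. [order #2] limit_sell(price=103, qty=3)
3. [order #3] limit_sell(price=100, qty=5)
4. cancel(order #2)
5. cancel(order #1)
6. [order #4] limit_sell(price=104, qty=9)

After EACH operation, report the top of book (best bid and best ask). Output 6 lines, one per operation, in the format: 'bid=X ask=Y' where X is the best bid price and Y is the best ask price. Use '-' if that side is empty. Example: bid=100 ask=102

After op 1 [order #1] limit_sell(price=102, qty=5): fills=none; bids=[-] asks=[#1:5@102]
After op 2 [order #2] limit_sell(price=103, qty=3): fills=none; bids=[-] asks=[#1:5@102 #2:3@103]
After op 3 [order #3] limit_sell(price=100, qty=5): fills=none; bids=[-] asks=[#3:5@100 #1:5@102 #2:3@103]
After op 4 cancel(order #2): fills=none; bids=[-] asks=[#3:5@100 #1:5@102]
After op 5 cancel(order #1): fills=none; bids=[-] asks=[#3:5@100]
After op 6 [order #4] limit_sell(price=104, qty=9): fills=none; bids=[-] asks=[#3:5@100 #4:9@104]

Answer: bid=- ask=102
bid=- ask=102
bid=- ask=100
bid=- ask=100
bid=- ask=100
bid=- ask=100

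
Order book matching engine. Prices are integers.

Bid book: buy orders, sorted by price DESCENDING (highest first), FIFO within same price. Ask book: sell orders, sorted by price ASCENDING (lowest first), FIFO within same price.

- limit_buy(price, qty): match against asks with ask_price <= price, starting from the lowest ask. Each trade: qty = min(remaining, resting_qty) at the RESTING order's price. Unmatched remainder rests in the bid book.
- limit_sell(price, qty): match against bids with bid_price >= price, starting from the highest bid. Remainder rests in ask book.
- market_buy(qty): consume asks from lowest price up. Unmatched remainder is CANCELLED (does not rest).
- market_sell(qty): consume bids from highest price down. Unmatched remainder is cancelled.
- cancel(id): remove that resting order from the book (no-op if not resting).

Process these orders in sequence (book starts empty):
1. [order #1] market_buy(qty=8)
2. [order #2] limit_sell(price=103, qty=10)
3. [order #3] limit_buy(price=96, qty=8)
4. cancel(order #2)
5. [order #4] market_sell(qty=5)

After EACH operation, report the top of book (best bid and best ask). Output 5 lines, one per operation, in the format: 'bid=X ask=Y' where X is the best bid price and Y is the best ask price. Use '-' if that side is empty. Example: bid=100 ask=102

Answer: bid=- ask=-
bid=- ask=103
bid=96 ask=103
bid=96 ask=-
bid=96 ask=-

Derivation:
After op 1 [order #1] market_buy(qty=8): fills=none; bids=[-] asks=[-]
After op 2 [order #2] limit_sell(price=103, qty=10): fills=none; bids=[-] asks=[#2:10@103]
After op 3 [order #3] limit_buy(price=96, qty=8): fills=none; bids=[#3:8@96] asks=[#2:10@103]
After op 4 cancel(order #2): fills=none; bids=[#3:8@96] asks=[-]
After op 5 [order #4] market_sell(qty=5): fills=#3x#4:5@96; bids=[#3:3@96] asks=[-]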